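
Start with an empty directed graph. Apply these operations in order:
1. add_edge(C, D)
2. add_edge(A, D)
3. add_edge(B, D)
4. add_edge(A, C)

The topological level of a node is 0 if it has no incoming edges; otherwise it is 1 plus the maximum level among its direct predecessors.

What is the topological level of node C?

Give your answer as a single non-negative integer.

Answer: 1

Derivation:
Op 1: add_edge(C, D). Edges now: 1
Op 2: add_edge(A, D). Edges now: 2
Op 3: add_edge(B, D). Edges now: 3
Op 4: add_edge(A, C). Edges now: 4
Compute levels (Kahn BFS):
  sources (in-degree 0): A, B
  process A: level=0
    A->C: in-degree(C)=0, level(C)=1, enqueue
    A->D: in-degree(D)=2, level(D)>=1
  process B: level=0
    B->D: in-degree(D)=1, level(D)>=1
  process C: level=1
    C->D: in-degree(D)=0, level(D)=2, enqueue
  process D: level=2
All levels: A:0, B:0, C:1, D:2
level(C) = 1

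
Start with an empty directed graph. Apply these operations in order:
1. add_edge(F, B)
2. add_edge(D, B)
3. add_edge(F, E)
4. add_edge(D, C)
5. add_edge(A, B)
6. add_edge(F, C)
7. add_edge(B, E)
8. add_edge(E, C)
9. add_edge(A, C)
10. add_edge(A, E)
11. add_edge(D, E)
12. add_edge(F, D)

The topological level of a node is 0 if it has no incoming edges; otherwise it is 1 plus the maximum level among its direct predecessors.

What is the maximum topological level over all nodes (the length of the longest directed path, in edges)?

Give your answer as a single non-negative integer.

Answer: 4

Derivation:
Op 1: add_edge(F, B). Edges now: 1
Op 2: add_edge(D, B). Edges now: 2
Op 3: add_edge(F, E). Edges now: 3
Op 4: add_edge(D, C). Edges now: 4
Op 5: add_edge(A, B). Edges now: 5
Op 6: add_edge(F, C). Edges now: 6
Op 7: add_edge(B, E). Edges now: 7
Op 8: add_edge(E, C). Edges now: 8
Op 9: add_edge(A, C). Edges now: 9
Op 10: add_edge(A, E). Edges now: 10
Op 11: add_edge(D, E). Edges now: 11
Op 12: add_edge(F, D). Edges now: 12
Compute levels (Kahn BFS):
  sources (in-degree 0): A, F
  process A: level=0
    A->B: in-degree(B)=2, level(B)>=1
    A->C: in-degree(C)=3, level(C)>=1
    A->E: in-degree(E)=3, level(E)>=1
  process F: level=0
    F->B: in-degree(B)=1, level(B)>=1
    F->C: in-degree(C)=2, level(C)>=1
    F->D: in-degree(D)=0, level(D)=1, enqueue
    F->E: in-degree(E)=2, level(E)>=1
  process D: level=1
    D->B: in-degree(B)=0, level(B)=2, enqueue
    D->C: in-degree(C)=1, level(C)>=2
    D->E: in-degree(E)=1, level(E)>=2
  process B: level=2
    B->E: in-degree(E)=0, level(E)=3, enqueue
  process E: level=3
    E->C: in-degree(C)=0, level(C)=4, enqueue
  process C: level=4
All levels: A:0, B:2, C:4, D:1, E:3, F:0
max level = 4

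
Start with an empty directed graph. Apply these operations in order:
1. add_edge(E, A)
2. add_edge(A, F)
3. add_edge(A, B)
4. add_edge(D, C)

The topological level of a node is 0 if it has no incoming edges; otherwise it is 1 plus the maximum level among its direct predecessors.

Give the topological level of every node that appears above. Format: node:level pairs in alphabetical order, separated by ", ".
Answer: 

Answer: A:1, B:2, C:1, D:0, E:0, F:2

Derivation:
Op 1: add_edge(E, A). Edges now: 1
Op 2: add_edge(A, F). Edges now: 2
Op 3: add_edge(A, B). Edges now: 3
Op 4: add_edge(D, C). Edges now: 4
Compute levels (Kahn BFS):
  sources (in-degree 0): D, E
  process D: level=0
    D->C: in-degree(C)=0, level(C)=1, enqueue
  process E: level=0
    E->A: in-degree(A)=0, level(A)=1, enqueue
  process C: level=1
  process A: level=1
    A->B: in-degree(B)=0, level(B)=2, enqueue
    A->F: in-degree(F)=0, level(F)=2, enqueue
  process B: level=2
  process F: level=2
All levels: A:1, B:2, C:1, D:0, E:0, F:2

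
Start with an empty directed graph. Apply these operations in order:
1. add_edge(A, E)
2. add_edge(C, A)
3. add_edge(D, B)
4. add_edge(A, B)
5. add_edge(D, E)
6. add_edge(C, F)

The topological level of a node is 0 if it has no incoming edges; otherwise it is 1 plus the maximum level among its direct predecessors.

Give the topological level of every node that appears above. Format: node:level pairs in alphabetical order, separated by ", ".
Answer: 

Op 1: add_edge(A, E). Edges now: 1
Op 2: add_edge(C, A). Edges now: 2
Op 3: add_edge(D, B). Edges now: 3
Op 4: add_edge(A, B). Edges now: 4
Op 5: add_edge(D, E). Edges now: 5
Op 6: add_edge(C, F). Edges now: 6
Compute levels (Kahn BFS):
  sources (in-degree 0): C, D
  process C: level=0
    C->A: in-degree(A)=0, level(A)=1, enqueue
    C->F: in-degree(F)=0, level(F)=1, enqueue
  process D: level=0
    D->B: in-degree(B)=1, level(B)>=1
    D->E: in-degree(E)=1, level(E)>=1
  process A: level=1
    A->B: in-degree(B)=0, level(B)=2, enqueue
    A->E: in-degree(E)=0, level(E)=2, enqueue
  process F: level=1
  process B: level=2
  process E: level=2
All levels: A:1, B:2, C:0, D:0, E:2, F:1

Answer: A:1, B:2, C:0, D:0, E:2, F:1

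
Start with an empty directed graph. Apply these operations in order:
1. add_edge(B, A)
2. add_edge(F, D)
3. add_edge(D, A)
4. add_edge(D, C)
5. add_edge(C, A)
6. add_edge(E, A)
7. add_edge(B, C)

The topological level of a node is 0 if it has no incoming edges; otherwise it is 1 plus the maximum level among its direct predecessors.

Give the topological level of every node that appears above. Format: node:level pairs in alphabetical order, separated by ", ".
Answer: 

Answer: A:3, B:0, C:2, D:1, E:0, F:0

Derivation:
Op 1: add_edge(B, A). Edges now: 1
Op 2: add_edge(F, D). Edges now: 2
Op 3: add_edge(D, A). Edges now: 3
Op 4: add_edge(D, C). Edges now: 4
Op 5: add_edge(C, A). Edges now: 5
Op 6: add_edge(E, A). Edges now: 6
Op 7: add_edge(B, C). Edges now: 7
Compute levels (Kahn BFS):
  sources (in-degree 0): B, E, F
  process B: level=0
    B->A: in-degree(A)=3, level(A)>=1
    B->C: in-degree(C)=1, level(C)>=1
  process E: level=0
    E->A: in-degree(A)=2, level(A)>=1
  process F: level=0
    F->D: in-degree(D)=0, level(D)=1, enqueue
  process D: level=1
    D->A: in-degree(A)=1, level(A)>=2
    D->C: in-degree(C)=0, level(C)=2, enqueue
  process C: level=2
    C->A: in-degree(A)=0, level(A)=3, enqueue
  process A: level=3
All levels: A:3, B:0, C:2, D:1, E:0, F:0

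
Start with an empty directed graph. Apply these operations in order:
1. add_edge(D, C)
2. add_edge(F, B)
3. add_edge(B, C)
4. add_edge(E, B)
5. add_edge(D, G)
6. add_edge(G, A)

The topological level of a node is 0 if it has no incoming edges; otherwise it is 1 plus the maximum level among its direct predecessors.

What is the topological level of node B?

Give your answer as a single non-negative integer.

Answer: 1

Derivation:
Op 1: add_edge(D, C). Edges now: 1
Op 2: add_edge(F, B). Edges now: 2
Op 3: add_edge(B, C). Edges now: 3
Op 4: add_edge(E, B). Edges now: 4
Op 5: add_edge(D, G). Edges now: 5
Op 6: add_edge(G, A). Edges now: 6
Compute levels (Kahn BFS):
  sources (in-degree 0): D, E, F
  process D: level=0
    D->C: in-degree(C)=1, level(C)>=1
    D->G: in-degree(G)=0, level(G)=1, enqueue
  process E: level=0
    E->B: in-degree(B)=1, level(B)>=1
  process F: level=0
    F->B: in-degree(B)=0, level(B)=1, enqueue
  process G: level=1
    G->A: in-degree(A)=0, level(A)=2, enqueue
  process B: level=1
    B->C: in-degree(C)=0, level(C)=2, enqueue
  process A: level=2
  process C: level=2
All levels: A:2, B:1, C:2, D:0, E:0, F:0, G:1
level(B) = 1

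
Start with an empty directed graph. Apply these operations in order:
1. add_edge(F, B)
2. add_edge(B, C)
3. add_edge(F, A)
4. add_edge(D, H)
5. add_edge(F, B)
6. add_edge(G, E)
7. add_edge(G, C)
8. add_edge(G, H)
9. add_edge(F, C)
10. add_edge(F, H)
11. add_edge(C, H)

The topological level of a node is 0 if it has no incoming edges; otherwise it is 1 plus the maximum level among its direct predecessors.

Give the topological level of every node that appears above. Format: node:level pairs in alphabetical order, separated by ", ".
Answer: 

Answer: A:1, B:1, C:2, D:0, E:1, F:0, G:0, H:3

Derivation:
Op 1: add_edge(F, B). Edges now: 1
Op 2: add_edge(B, C). Edges now: 2
Op 3: add_edge(F, A). Edges now: 3
Op 4: add_edge(D, H). Edges now: 4
Op 5: add_edge(F, B) (duplicate, no change). Edges now: 4
Op 6: add_edge(G, E). Edges now: 5
Op 7: add_edge(G, C). Edges now: 6
Op 8: add_edge(G, H). Edges now: 7
Op 9: add_edge(F, C). Edges now: 8
Op 10: add_edge(F, H). Edges now: 9
Op 11: add_edge(C, H). Edges now: 10
Compute levels (Kahn BFS):
  sources (in-degree 0): D, F, G
  process D: level=0
    D->H: in-degree(H)=3, level(H)>=1
  process F: level=0
    F->A: in-degree(A)=0, level(A)=1, enqueue
    F->B: in-degree(B)=0, level(B)=1, enqueue
    F->C: in-degree(C)=2, level(C)>=1
    F->H: in-degree(H)=2, level(H)>=1
  process G: level=0
    G->C: in-degree(C)=1, level(C)>=1
    G->E: in-degree(E)=0, level(E)=1, enqueue
    G->H: in-degree(H)=1, level(H)>=1
  process A: level=1
  process B: level=1
    B->C: in-degree(C)=0, level(C)=2, enqueue
  process E: level=1
  process C: level=2
    C->H: in-degree(H)=0, level(H)=3, enqueue
  process H: level=3
All levels: A:1, B:1, C:2, D:0, E:1, F:0, G:0, H:3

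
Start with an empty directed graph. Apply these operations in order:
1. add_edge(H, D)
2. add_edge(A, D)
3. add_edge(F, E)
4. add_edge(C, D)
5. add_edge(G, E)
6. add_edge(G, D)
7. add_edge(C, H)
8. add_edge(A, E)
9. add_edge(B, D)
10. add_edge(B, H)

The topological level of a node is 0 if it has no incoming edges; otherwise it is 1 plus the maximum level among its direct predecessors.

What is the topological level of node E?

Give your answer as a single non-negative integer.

Answer: 1

Derivation:
Op 1: add_edge(H, D). Edges now: 1
Op 2: add_edge(A, D). Edges now: 2
Op 3: add_edge(F, E). Edges now: 3
Op 4: add_edge(C, D). Edges now: 4
Op 5: add_edge(G, E). Edges now: 5
Op 6: add_edge(G, D). Edges now: 6
Op 7: add_edge(C, H). Edges now: 7
Op 8: add_edge(A, E). Edges now: 8
Op 9: add_edge(B, D). Edges now: 9
Op 10: add_edge(B, H). Edges now: 10
Compute levels (Kahn BFS):
  sources (in-degree 0): A, B, C, F, G
  process A: level=0
    A->D: in-degree(D)=4, level(D)>=1
    A->E: in-degree(E)=2, level(E)>=1
  process B: level=0
    B->D: in-degree(D)=3, level(D)>=1
    B->H: in-degree(H)=1, level(H)>=1
  process C: level=0
    C->D: in-degree(D)=2, level(D)>=1
    C->H: in-degree(H)=0, level(H)=1, enqueue
  process F: level=0
    F->E: in-degree(E)=1, level(E)>=1
  process G: level=0
    G->D: in-degree(D)=1, level(D)>=1
    G->E: in-degree(E)=0, level(E)=1, enqueue
  process H: level=1
    H->D: in-degree(D)=0, level(D)=2, enqueue
  process E: level=1
  process D: level=2
All levels: A:0, B:0, C:0, D:2, E:1, F:0, G:0, H:1
level(E) = 1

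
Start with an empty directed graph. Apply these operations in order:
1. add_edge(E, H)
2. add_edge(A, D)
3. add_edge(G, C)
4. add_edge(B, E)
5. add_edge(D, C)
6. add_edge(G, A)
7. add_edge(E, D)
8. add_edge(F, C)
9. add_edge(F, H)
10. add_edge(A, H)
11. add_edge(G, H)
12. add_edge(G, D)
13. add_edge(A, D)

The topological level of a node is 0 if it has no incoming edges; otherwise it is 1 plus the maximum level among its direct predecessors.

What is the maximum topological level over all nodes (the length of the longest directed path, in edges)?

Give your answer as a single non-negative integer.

Answer: 3

Derivation:
Op 1: add_edge(E, H). Edges now: 1
Op 2: add_edge(A, D). Edges now: 2
Op 3: add_edge(G, C). Edges now: 3
Op 4: add_edge(B, E). Edges now: 4
Op 5: add_edge(D, C). Edges now: 5
Op 6: add_edge(G, A). Edges now: 6
Op 7: add_edge(E, D). Edges now: 7
Op 8: add_edge(F, C). Edges now: 8
Op 9: add_edge(F, H). Edges now: 9
Op 10: add_edge(A, H). Edges now: 10
Op 11: add_edge(G, H). Edges now: 11
Op 12: add_edge(G, D). Edges now: 12
Op 13: add_edge(A, D) (duplicate, no change). Edges now: 12
Compute levels (Kahn BFS):
  sources (in-degree 0): B, F, G
  process B: level=0
    B->E: in-degree(E)=0, level(E)=1, enqueue
  process F: level=0
    F->C: in-degree(C)=2, level(C)>=1
    F->H: in-degree(H)=3, level(H)>=1
  process G: level=0
    G->A: in-degree(A)=0, level(A)=1, enqueue
    G->C: in-degree(C)=1, level(C)>=1
    G->D: in-degree(D)=2, level(D)>=1
    G->H: in-degree(H)=2, level(H)>=1
  process E: level=1
    E->D: in-degree(D)=1, level(D)>=2
    E->H: in-degree(H)=1, level(H)>=2
  process A: level=1
    A->D: in-degree(D)=0, level(D)=2, enqueue
    A->H: in-degree(H)=0, level(H)=2, enqueue
  process D: level=2
    D->C: in-degree(C)=0, level(C)=3, enqueue
  process H: level=2
  process C: level=3
All levels: A:1, B:0, C:3, D:2, E:1, F:0, G:0, H:2
max level = 3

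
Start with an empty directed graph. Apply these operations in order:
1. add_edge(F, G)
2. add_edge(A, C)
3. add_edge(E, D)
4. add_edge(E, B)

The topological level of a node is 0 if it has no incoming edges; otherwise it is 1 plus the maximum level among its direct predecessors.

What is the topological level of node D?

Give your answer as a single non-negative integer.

Answer: 1

Derivation:
Op 1: add_edge(F, G). Edges now: 1
Op 2: add_edge(A, C). Edges now: 2
Op 3: add_edge(E, D). Edges now: 3
Op 4: add_edge(E, B). Edges now: 4
Compute levels (Kahn BFS):
  sources (in-degree 0): A, E, F
  process A: level=0
    A->C: in-degree(C)=0, level(C)=1, enqueue
  process E: level=0
    E->B: in-degree(B)=0, level(B)=1, enqueue
    E->D: in-degree(D)=0, level(D)=1, enqueue
  process F: level=0
    F->G: in-degree(G)=0, level(G)=1, enqueue
  process C: level=1
  process B: level=1
  process D: level=1
  process G: level=1
All levels: A:0, B:1, C:1, D:1, E:0, F:0, G:1
level(D) = 1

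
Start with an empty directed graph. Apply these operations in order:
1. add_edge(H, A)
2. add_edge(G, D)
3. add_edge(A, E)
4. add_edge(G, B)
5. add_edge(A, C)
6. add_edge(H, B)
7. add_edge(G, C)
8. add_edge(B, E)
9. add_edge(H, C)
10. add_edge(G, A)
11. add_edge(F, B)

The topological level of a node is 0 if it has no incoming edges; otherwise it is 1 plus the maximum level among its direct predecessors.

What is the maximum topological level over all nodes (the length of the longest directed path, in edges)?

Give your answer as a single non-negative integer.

Op 1: add_edge(H, A). Edges now: 1
Op 2: add_edge(G, D). Edges now: 2
Op 3: add_edge(A, E). Edges now: 3
Op 4: add_edge(G, B). Edges now: 4
Op 5: add_edge(A, C). Edges now: 5
Op 6: add_edge(H, B). Edges now: 6
Op 7: add_edge(G, C). Edges now: 7
Op 8: add_edge(B, E). Edges now: 8
Op 9: add_edge(H, C). Edges now: 9
Op 10: add_edge(G, A). Edges now: 10
Op 11: add_edge(F, B). Edges now: 11
Compute levels (Kahn BFS):
  sources (in-degree 0): F, G, H
  process F: level=0
    F->B: in-degree(B)=2, level(B)>=1
  process G: level=0
    G->A: in-degree(A)=1, level(A)>=1
    G->B: in-degree(B)=1, level(B)>=1
    G->C: in-degree(C)=2, level(C)>=1
    G->D: in-degree(D)=0, level(D)=1, enqueue
  process H: level=0
    H->A: in-degree(A)=0, level(A)=1, enqueue
    H->B: in-degree(B)=0, level(B)=1, enqueue
    H->C: in-degree(C)=1, level(C)>=1
  process D: level=1
  process A: level=1
    A->C: in-degree(C)=0, level(C)=2, enqueue
    A->E: in-degree(E)=1, level(E)>=2
  process B: level=1
    B->E: in-degree(E)=0, level(E)=2, enqueue
  process C: level=2
  process E: level=2
All levels: A:1, B:1, C:2, D:1, E:2, F:0, G:0, H:0
max level = 2

Answer: 2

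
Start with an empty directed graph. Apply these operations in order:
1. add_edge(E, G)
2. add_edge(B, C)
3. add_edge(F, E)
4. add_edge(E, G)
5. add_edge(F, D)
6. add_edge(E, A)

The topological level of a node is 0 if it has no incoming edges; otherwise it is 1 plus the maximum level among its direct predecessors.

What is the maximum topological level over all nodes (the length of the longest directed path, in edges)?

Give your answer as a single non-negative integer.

Op 1: add_edge(E, G). Edges now: 1
Op 2: add_edge(B, C). Edges now: 2
Op 3: add_edge(F, E). Edges now: 3
Op 4: add_edge(E, G) (duplicate, no change). Edges now: 3
Op 5: add_edge(F, D). Edges now: 4
Op 6: add_edge(E, A). Edges now: 5
Compute levels (Kahn BFS):
  sources (in-degree 0): B, F
  process B: level=0
    B->C: in-degree(C)=0, level(C)=1, enqueue
  process F: level=0
    F->D: in-degree(D)=0, level(D)=1, enqueue
    F->E: in-degree(E)=0, level(E)=1, enqueue
  process C: level=1
  process D: level=1
  process E: level=1
    E->A: in-degree(A)=0, level(A)=2, enqueue
    E->G: in-degree(G)=0, level(G)=2, enqueue
  process A: level=2
  process G: level=2
All levels: A:2, B:0, C:1, D:1, E:1, F:0, G:2
max level = 2

Answer: 2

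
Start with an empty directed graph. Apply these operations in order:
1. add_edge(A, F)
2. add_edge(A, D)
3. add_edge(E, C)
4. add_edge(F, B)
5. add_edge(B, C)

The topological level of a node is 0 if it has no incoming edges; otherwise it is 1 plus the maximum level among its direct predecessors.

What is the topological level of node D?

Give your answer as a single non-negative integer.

Answer: 1

Derivation:
Op 1: add_edge(A, F). Edges now: 1
Op 2: add_edge(A, D). Edges now: 2
Op 3: add_edge(E, C). Edges now: 3
Op 4: add_edge(F, B). Edges now: 4
Op 5: add_edge(B, C). Edges now: 5
Compute levels (Kahn BFS):
  sources (in-degree 0): A, E
  process A: level=0
    A->D: in-degree(D)=0, level(D)=1, enqueue
    A->F: in-degree(F)=0, level(F)=1, enqueue
  process E: level=0
    E->C: in-degree(C)=1, level(C)>=1
  process D: level=1
  process F: level=1
    F->B: in-degree(B)=0, level(B)=2, enqueue
  process B: level=2
    B->C: in-degree(C)=0, level(C)=3, enqueue
  process C: level=3
All levels: A:0, B:2, C:3, D:1, E:0, F:1
level(D) = 1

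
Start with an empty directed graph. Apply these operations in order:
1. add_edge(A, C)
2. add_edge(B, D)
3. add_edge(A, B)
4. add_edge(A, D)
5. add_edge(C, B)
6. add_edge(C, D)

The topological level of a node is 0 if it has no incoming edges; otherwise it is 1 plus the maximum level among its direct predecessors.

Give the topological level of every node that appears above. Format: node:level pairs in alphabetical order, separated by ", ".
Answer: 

Answer: A:0, B:2, C:1, D:3

Derivation:
Op 1: add_edge(A, C). Edges now: 1
Op 2: add_edge(B, D). Edges now: 2
Op 3: add_edge(A, B). Edges now: 3
Op 4: add_edge(A, D). Edges now: 4
Op 5: add_edge(C, B). Edges now: 5
Op 6: add_edge(C, D). Edges now: 6
Compute levels (Kahn BFS):
  sources (in-degree 0): A
  process A: level=0
    A->B: in-degree(B)=1, level(B)>=1
    A->C: in-degree(C)=0, level(C)=1, enqueue
    A->D: in-degree(D)=2, level(D)>=1
  process C: level=1
    C->B: in-degree(B)=0, level(B)=2, enqueue
    C->D: in-degree(D)=1, level(D)>=2
  process B: level=2
    B->D: in-degree(D)=0, level(D)=3, enqueue
  process D: level=3
All levels: A:0, B:2, C:1, D:3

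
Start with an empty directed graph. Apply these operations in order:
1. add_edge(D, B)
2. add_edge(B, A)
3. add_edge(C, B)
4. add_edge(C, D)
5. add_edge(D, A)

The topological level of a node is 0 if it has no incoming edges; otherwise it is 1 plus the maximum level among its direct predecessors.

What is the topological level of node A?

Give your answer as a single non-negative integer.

Op 1: add_edge(D, B). Edges now: 1
Op 2: add_edge(B, A). Edges now: 2
Op 3: add_edge(C, B). Edges now: 3
Op 4: add_edge(C, D). Edges now: 4
Op 5: add_edge(D, A). Edges now: 5
Compute levels (Kahn BFS):
  sources (in-degree 0): C
  process C: level=0
    C->B: in-degree(B)=1, level(B)>=1
    C->D: in-degree(D)=0, level(D)=1, enqueue
  process D: level=1
    D->A: in-degree(A)=1, level(A)>=2
    D->B: in-degree(B)=0, level(B)=2, enqueue
  process B: level=2
    B->A: in-degree(A)=0, level(A)=3, enqueue
  process A: level=3
All levels: A:3, B:2, C:0, D:1
level(A) = 3

Answer: 3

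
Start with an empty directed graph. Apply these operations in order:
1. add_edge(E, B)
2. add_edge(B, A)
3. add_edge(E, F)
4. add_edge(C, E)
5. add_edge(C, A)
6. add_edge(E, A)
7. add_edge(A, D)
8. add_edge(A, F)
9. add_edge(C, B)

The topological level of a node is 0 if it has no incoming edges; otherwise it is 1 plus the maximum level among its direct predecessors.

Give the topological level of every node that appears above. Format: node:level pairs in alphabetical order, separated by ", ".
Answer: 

Op 1: add_edge(E, B). Edges now: 1
Op 2: add_edge(B, A). Edges now: 2
Op 3: add_edge(E, F). Edges now: 3
Op 4: add_edge(C, E). Edges now: 4
Op 5: add_edge(C, A). Edges now: 5
Op 6: add_edge(E, A). Edges now: 6
Op 7: add_edge(A, D). Edges now: 7
Op 8: add_edge(A, F). Edges now: 8
Op 9: add_edge(C, B). Edges now: 9
Compute levels (Kahn BFS):
  sources (in-degree 0): C
  process C: level=0
    C->A: in-degree(A)=2, level(A)>=1
    C->B: in-degree(B)=1, level(B)>=1
    C->E: in-degree(E)=0, level(E)=1, enqueue
  process E: level=1
    E->A: in-degree(A)=1, level(A)>=2
    E->B: in-degree(B)=0, level(B)=2, enqueue
    E->F: in-degree(F)=1, level(F)>=2
  process B: level=2
    B->A: in-degree(A)=0, level(A)=3, enqueue
  process A: level=3
    A->D: in-degree(D)=0, level(D)=4, enqueue
    A->F: in-degree(F)=0, level(F)=4, enqueue
  process D: level=4
  process F: level=4
All levels: A:3, B:2, C:0, D:4, E:1, F:4

Answer: A:3, B:2, C:0, D:4, E:1, F:4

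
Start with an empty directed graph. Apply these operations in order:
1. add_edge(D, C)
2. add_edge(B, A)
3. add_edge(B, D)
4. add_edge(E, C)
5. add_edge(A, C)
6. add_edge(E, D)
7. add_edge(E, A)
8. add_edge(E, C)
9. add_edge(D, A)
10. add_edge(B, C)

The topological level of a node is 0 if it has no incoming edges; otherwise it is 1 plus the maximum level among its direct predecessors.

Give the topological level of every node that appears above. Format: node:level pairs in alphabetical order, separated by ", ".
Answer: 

Answer: A:2, B:0, C:3, D:1, E:0

Derivation:
Op 1: add_edge(D, C). Edges now: 1
Op 2: add_edge(B, A). Edges now: 2
Op 3: add_edge(B, D). Edges now: 3
Op 4: add_edge(E, C). Edges now: 4
Op 5: add_edge(A, C). Edges now: 5
Op 6: add_edge(E, D). Edges now: 6
Op 7: add_edge(E, A). Edges now: 7
Op 8: add_edge(E, C) (duplicate, no change). Edges now: 7
Op 9: add_edge(D, A). Edges now: 8
Op 10: add_edge(B, C). Edges now: 9
Compute levels (Kahn BFS):
  sources (in-degree 0): B, E
  process B: level=0
    B->A: in-degree(A)=2, level(A)>=1
    B->C: in-degree(C)=3, level(C)>=1
    B->D: in-degree(D)=1, level(D)>=1
  process E: level=0
    E->A: in-degree(A)=1, level(A)>=1
    E->C: in-degree(C)=2, level(C)>=1
    E->D: in-degree(D)=0, level(D)=1, enqueue
  process D: level=1
    D->A: in-degree(A)=0, level(A)=2, enqueue
    D->C: in-degree(C)=1, level(C)>=2
  process A: level=2
    A->C: in-degree(C)=0, level(C)=3, enqueue
  process C: level=3
All levels: A:2, B:0, C:3, D:1, E:0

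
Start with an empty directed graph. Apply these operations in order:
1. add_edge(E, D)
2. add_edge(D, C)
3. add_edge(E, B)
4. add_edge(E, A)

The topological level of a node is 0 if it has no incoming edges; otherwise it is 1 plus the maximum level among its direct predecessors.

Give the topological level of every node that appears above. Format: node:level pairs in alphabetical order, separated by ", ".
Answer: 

Answer: A:1, B:1, C:2, D:1, E:0

Derivation:
Op 1: add_edge(E, D). Edges now: 1
Op 2: add_edge(D, C). Edges now: 2
Op 3: add_edge(E, B). Edges now: 3
Op 4: add_edge(E, A). Edges now: 4
Compute levels (Kahn BFS):
  sources (in-degree 0): E
  process E: level=0
    E->A: in-degree(A)=0, level(A)=1, enqueue
    E->B: in-degree(B)=0, level(B)=1, enqueue
    E->D: in-degree(D)=0, level(D)=1, enqueue
  process A: level=1
  process B: level=1
  process D: level=1
    D->C: in-degree(C)=0, level(C)=2, enqueue
  process C: level=2
All levels: A:1, B:1, C:2, D:1, E:0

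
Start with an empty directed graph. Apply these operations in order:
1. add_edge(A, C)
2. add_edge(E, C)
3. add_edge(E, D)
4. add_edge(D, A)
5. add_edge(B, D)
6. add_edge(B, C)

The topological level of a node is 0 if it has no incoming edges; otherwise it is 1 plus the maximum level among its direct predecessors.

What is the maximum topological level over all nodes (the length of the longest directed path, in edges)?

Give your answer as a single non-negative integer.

Op 1: add_edge(A, C). Edges now: 1
Op 2: add_edge(E, C). Edges now: 2
Op 3: add_edge(E, D). Edges now: 3
Op 4: add_edge(D, A). Edges now: 4
Op 5: add_edge(B, D). Edges now: 5
Op 6: add_edge(B, C). Edges now: 6
Compute levels (Kahn BFS):
  sources (in-degree 0): B, E
  process B: level=0
    B->C: in-degree(C)=2, level(C)>=1
    B->D: in-degree(D)=1, level(D)>=1
  process E: level=0
    E->C: in-degree(C)=1, level(C)>=1
    E->D: in-degree(D)=0, level(D)=1, enqueue
  process D: level=1
    D->A: in-degree(A)=0, level(A)=2, enqueue
  process A: level=2
    A->C: in-degree(C)=0, level(C)=3, enqueue
  process C: level=3
All levels: A:2, B:0, C:3, D:1, E:0
max level = 3

Answer: 3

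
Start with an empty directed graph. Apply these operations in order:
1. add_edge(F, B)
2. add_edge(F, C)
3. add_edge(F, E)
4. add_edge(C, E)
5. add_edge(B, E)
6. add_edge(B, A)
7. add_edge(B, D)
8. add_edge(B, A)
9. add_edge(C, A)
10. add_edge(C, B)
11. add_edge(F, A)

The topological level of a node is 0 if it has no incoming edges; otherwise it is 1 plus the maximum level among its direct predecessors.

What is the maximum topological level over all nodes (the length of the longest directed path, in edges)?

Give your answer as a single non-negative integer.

Answer: 3

Derivation:
Op 1: add_edge(F, B). Edges now: 1
Op 2: add_edge(F, C). Edges now: 2
Op 3: add_edge(F, E). Edges now: 3
Op 4: add_edge(C, E). Edges now: 4
Op 5: add_edge(B, E). Edges now: 5
Op 6: add_edge(B, A). Edges now: 6
Op 7: add_edge(B, D). Edges now: 7
Op 8: add_edge(B, A) (duplicate, no change). Edges now: 7
Op 9: add_edge(C, A). Edges now: 8
Op 10: add_edge(C, B). Edges now: 9
Op 11: add_edge(F, A). Edges now: 10
Compute levels (Kahn BFS):
  sources (in-degree 0): F
  process F: level=0
    F->A: in-degree(A)=2, level(A)>=1
    F->B: in-degree(B)=1, level(B)>=1
    F->C: in-degree(C)=0, level(C)=1, enqueue
    F->E: in-degree(E)=2, level(E)>=1
  process C: level=1
    C->A: in-degree(A)=1, level(A)>=2
    C->B: in-degree(B)=0, level(B)=2, enqueue
    C->E: in-degree(E)=1, level(E)>=2
  process B: level=2
    B->A: in-degree(A)=0, level(A)=3, enqueue
    B->D: in-degree(D)=0, level(D)=3, enqueue
    B->E: in-degree(E)=0, level(E)=3, enqueue
  process A: level=3
  process D: level=3
  process E: level=3
All levels: A:3, B:2, C:1, D:3, E:3, F:0
max level = 3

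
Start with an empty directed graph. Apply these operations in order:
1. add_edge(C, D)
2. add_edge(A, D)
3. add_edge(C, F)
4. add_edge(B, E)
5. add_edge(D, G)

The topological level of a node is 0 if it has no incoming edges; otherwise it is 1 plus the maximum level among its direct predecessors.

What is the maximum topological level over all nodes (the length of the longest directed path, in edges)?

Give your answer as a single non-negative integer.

Answer: 2

Derivation:
Op 1: add_edge(C, D). Edges now: 1
Op 2: add_edge(A, D). Edges now: 2
Op 3: add_edge(C, F). Edges now: 3
Op 4: add_edge(B, E). Edges now: 4
Op 5: add_edge(D, G). Edges now: 5
Compute levels (Kahn BFS):
  sources (in-degree 0): A, B, C
  process A: level=0
    A->D: in-degree(D)=1, level(D)>=1
  process B: level=0
    B->E: in-degree(E)=0, level(E)=1, enqueue
  process C: level=0
    C->D: in-degree(D)=0, level(D)=1, enqueue
    C->F: in-degree(F)=0, level(F)=1, enqueue
  process E: level=1
  process D: level=1
    D->G: in-degree(G)=0, level(G)=2, enqueue
  process F: level=1
  process G: level=2
All levels: A:0, B:0, C:0, D:1, E:1, F:1, G:2
max level = 2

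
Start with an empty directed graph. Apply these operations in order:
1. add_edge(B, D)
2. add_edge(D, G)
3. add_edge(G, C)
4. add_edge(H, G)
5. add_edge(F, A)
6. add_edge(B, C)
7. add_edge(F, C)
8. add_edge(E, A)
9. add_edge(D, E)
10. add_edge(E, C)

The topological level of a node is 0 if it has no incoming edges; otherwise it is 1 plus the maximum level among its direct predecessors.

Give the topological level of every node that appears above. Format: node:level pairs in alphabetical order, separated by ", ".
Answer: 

Op 1: add_edge(B, D). Edges now: 1
Op 2: add_edge(D, G). Edges now: 2
Op 3: add_edge(G, C). Edges now: 3
Op 4: add_edge(H, G). Edges now: 4
Op 5: add_edge(F, A). Edges now: 5
Op 6: add_edge(B, C). Edges now: 6
Op 7: add_edge(F, C). Edges now: 7
Op 8: add_edge(E, A). Edges now: 8
Op 9: add_edge(D, E). Edges now: 9
Op 10: add_edge(E, C). Edges now: 10
Compute levels (Kahn BFS):
  sources (in-degree 0): B, F, H
  process B: level=0
    B->C: in-degree(C)=3, level(C)>=1
    B->D: in-degree(D)=0, level(D)=1, enqueue
  process F: level=0
    F->A: in-degree(A)=1, level(A)>=1
    F->C: in-degree(C)=2, level(C)>=1
  process H: level=0
    H->G: in-degree(G)=1, level(G)>=1
  process D: level=1
    D->E: in-degree(E)=0, level(E)=2, enqueue
    D->G: in-degree(G)=0, level(G)=2, enqueue
  process E: level=2
    E->A: in-degree(A)=0, level(A)=3, enqueue
    E->C: in-degree(C)=1, level(C)>=3
  process G: level=2
    G->C: in-degree(C)=0, level(C)=3, enqueue
  process A: level=3
  process C: level=3
All levels: A:3, B:0, C:3, D:1, E:2, F:0, G:2, H:0

Answer: A:3, B:0, C:3, D:1, E:2, F:0, G:2, H:0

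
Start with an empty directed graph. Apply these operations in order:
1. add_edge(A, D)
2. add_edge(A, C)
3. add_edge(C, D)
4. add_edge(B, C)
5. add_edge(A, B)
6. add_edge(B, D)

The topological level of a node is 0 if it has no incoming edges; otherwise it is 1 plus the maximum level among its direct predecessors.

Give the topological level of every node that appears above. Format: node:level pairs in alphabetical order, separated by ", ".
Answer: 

Answer: A:0, B:1, C:2, D:3

Derivation:
Op 1: add_edge(A, D). Edges now: 1
Op 2: add_edge(A, C). Edges now: 2
Op 3: add_edge(C, D). Edges now: 3
Op 4: add_edge(B, C). Edges now: 4
Op 5: add_edge(A, B). Edges now: 5
Op 6: add_edge(B, D). Edges now: 6
Compute levels (Kahn BFS):
  sources (in-degree 0): A
  process A: level=0
    A->B: in-degree(B)=0, level(B)=1, enqueue
    A->C: in-degree(C)=1, level(C)>=1
    A->D: in-degree(D)=2, level(D)>=1
  process B: level=1
    B->C: in-degree(C)=0, level(C)=2, enqueue
    B->D: in-degree(D)=1, level(D)>=2
  process C: level=2
    C->D: in-degree(D)=0, level(D)=3, enqueue
  process D: level=3
All levels: A:0, B:1, C:2, D:3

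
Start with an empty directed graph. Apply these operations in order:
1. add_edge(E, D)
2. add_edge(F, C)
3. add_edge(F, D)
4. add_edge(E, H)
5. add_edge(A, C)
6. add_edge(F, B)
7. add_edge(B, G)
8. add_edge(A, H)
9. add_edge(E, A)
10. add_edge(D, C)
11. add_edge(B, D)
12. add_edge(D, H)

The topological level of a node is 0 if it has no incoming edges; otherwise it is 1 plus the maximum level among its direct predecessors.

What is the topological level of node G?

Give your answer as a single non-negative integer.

Answer: 2

Derivation:
Op 1: add_edge(E, D). Edges now: 1
Op 2: add_edge(F, C). Edges now: 2
Op 3: add_edge(F, D). Edges now: 3
Op 4: add_edge(E, H). Edges now: 4
Op 5: add_edge(A, C). Edges now: 5
Op 6: add_edge(F, B). Edges now: 6
Op 7: add_edge(B, G). Edges now: 7
Op 8: add_edge(A, H). Edges now: 8
Op 9: add_edge(E, A). Edges now: 9
Op 10: add_edge(D, C). Edges now: 10
Op 11: add_edge(B, D). Edges now: 11
Op 12: add_edge(D, H). Edges now: 12
Compute levels (Kahn BFS):
  sources (in-degree 0): E, F
  process E: level=0
    E->A: in-degree(A)=0, level(A)=1, enqueue
    E->D: in-degree(D)=2, level(D)>=1
    E->H: in-degree(H)=2, level(H)>=1
  process F: level=0
    F->B: in-degree(B)=0, level(B)=1, enqueue
    F->C: in-degree(C)=2, level(C)>=1
    F->D: in-degree(D)=1, level(D)>=1
  process A: level=1
    A->C: in-degree(C)=1, level(C)>=2
    A->H: in-degree(H)=1, level(H)>=2
  process B: level=1
    B->D: in-degree(D)=0, level(D)=2, enqueue
    B->G: in-degree(G)=0, level(G)=2, enqueue
  process D: level=2
    D->C: in-degree(C)=0, level(C)=3, enqueue
    D->H: in-degree(H)=0, level(H)=3, enqueue
  process G: level=2
  process C: level=3
  process H: level=3
All levels: A:1, B:1, C:3, D:2, E:0, F:0, G:2, H:3
level(G) = 2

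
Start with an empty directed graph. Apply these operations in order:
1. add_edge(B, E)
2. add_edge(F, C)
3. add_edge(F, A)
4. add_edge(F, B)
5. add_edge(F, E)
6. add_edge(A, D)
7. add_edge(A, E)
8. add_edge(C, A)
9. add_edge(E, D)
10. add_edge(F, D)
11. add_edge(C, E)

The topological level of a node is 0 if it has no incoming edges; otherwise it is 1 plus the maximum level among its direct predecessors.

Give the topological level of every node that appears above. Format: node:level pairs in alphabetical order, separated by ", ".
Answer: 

Op 1: add_edge(B, E). Edges now: 1
Op 2: add_edge(F, C). Edges now: 2
Op 3: add_edge(F, A). Edges now: 3
Op 4: add_edge(F, B). Edges now: 4
Op 5: add_edge(F, E). Edges now: 5
Op 6: add_edge(A, D). Edges now: 6
Op 7: add_edge(A, E). Edges now: 7
Op 8: add_edge(C, A). Edges now: 8
Op 9: add_edge(E, D). Edges now: 9
Op 10: add_edge(F, D). Edges now: 10
Op 11: add_edge(C, E). Edges now: 11
Compute levels (Kahn BFS):
  sources (in-degree 0): F
  process F: level=0
    F->A: in-degree(A)=1, level(A)>=1
    F->B: in-degree(B)=0, level(B)=1, enqueue
    F->C: in-degree(C)=0, level(C)=1, enqueue
    F->D: in-degree(D)=2, level(D)>=1
    F->E: in-degree(E)=3, level(E)>=1
  process B: level=1
    B->E: in-degree(E)=2, level(E)>=2
  process C: level=1
    C->A: in-degree(A)=0, level(A)=2, enqueue
    C->E: in-degree(E)=1, level(E)>=2
  process A: level=2
    A->D: in-degree(D)=1, level(D)>=3
    A->E: in-degree(E)=0, level(E)=3, enqueue
  process E: level=3
    E->D: in-degree(D)=0, level(D)=4, enqueue
  process D: level=4
All levels: A:2, B:1, C:1, D:4, E:3, F:0

Answer: A:2, B:1, C:1, D:4, E:3, F:0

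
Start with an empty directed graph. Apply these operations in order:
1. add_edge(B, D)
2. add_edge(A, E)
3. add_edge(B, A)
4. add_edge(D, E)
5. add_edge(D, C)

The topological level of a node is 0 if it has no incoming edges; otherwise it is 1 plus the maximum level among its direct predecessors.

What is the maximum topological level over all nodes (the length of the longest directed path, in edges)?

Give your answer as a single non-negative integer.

Answer: 2

Derivation:
Op 1: add_edge(B, D). Edges now: 1
Op 2: add_edge(A, E). Edges now: 2
Op 3: add_edge(B, A). Edges now: 3
Op 4: add_edge(D, E). Edges now: 4
Op 5: add_edge(D, C). Edges now: 5
Compute levels (Kahn BFS):
  sources (in-degree 0): B
  process B: level=0
    B->A: in-degree(A)=0, level(A)=1, enqueue
    B->D: in-degree(D)=0, level(D)=1, enqueue
  process A: level=1
    A->E: in-degree(E)=1, level(E)>=2
  process D: level=1
    D->C: in-degree(C)=0, level(C)=2, enqueue
    D->E: in-degree(E)=0, level(E)=2, enqueue
  process C: level=2
  process E: level=2
All levels: A:1, B:0, C:2, D:1, E:2
max level = 2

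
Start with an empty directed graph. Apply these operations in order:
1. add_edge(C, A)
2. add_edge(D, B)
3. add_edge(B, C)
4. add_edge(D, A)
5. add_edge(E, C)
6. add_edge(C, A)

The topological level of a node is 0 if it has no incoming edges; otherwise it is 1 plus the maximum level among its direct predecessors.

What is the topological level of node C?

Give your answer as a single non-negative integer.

Answer: 2

Derivation:
Op 1: add_edge(C, A). Edges now: 1
Op 2: add_edge(D, B). Edges now: 2
Op 3: add_edge(B, C). Edges now: 3
Op 4: add_edge(D, A). Edges now: 4
Op 5: add_edge(E, C). Edges now: 5
Op 6: add_edge(C, A) (duplicate, no change). Edges now: 5
Compute levels (Kahn BFS):
  sources (in-degree 0): D, E
  process D: level=0
    D->A: in-degree(A)=1, level(A)>=1
    D->B: in-degree(B)=0, level(B)=1, enqueue
  process E: level=0
    E->C: in-degree(C)=1, level(C)>=1
  process B: level=1
    B->C: in-degree(C)=0, level(C)=2, enqueue
  process C: level=2
    C->A: in-degree(A)=0, level(A)=3, enqueue
  process A: level=3
All levels: A:3, B:1, C:2, D:0, E:0
level(C) = 2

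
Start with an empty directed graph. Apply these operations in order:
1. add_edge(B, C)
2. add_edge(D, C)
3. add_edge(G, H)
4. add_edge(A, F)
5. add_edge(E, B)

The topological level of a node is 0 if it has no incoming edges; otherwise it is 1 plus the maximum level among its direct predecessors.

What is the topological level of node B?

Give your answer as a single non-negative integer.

Op 1: add_edge(B, C). Edges now: 1
Op 2: add_edge(D, C). Edges now: 2
Op 3: add_edge(G, H). Edges now: 3
Op 4: add_edge(A, F). Edges now: 4
Op 5: add_edge(E, B). Edges now: 5
Compute levels (Kahn BFS):
  sources (in-degree 0): A, D, E, G
  process A: level=0
    A->F: in-degree(F)=0, level(F)=1, enqueue
  process D: level=0
    D->C: in-degree(C)=1, level(C)>=1
  process E: level=0
    E->B: in-degree(B)=0, level(B)=1, enqueue
  process G: level=0
    G->H: in-degree(H)=0, level(H)=1, enqueue
  process F: level=1
  process B: level=1
    B->C: in-degree(C)=0, level(C)=2, enqueue
  process H: level=1
  process C: level=2
All levels: A:0, B:1, C:2, D:0, E:0, F:1, G:0, H:1
level(B) = 1

Answer: 1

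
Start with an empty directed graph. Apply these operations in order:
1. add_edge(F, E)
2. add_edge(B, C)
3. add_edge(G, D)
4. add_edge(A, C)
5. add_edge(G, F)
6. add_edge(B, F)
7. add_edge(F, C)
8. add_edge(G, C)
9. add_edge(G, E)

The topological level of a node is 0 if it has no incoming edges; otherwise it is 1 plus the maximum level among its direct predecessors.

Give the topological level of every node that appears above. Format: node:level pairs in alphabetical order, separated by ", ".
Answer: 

Op 1: add_edge(F, E). Edges now: 1
Op 2: add_edge(B, C). Edges now: 2
Op 3: add_edge(G, D). Edges now: 3
Op 4: add_edge(A, C). Edges now: 4
Op 5: add_edge(G, F). Edges now: 5
Op 6: add_edge(B, F). Edges now: 6
Op 7: add_edge(F, C). Edges now: 7
Op 8: add_edge(G, C). Edges now: 8
Op 9: add_edge(G, E). Edges now: 9
Compute levels (Kahn BFS):
  sources (in-degree 0): A, B, G
  process A: level=0
    A->C: in-degree(C)=3, level(C)>=1
  process B: level=0
    B->C: in-degree(C)=2, level(C)>=1
    B->F: in-degree(F)=1, level(F)>=1
  process G: level=0
    G->C: in-degree(C)=1, level(C)>=1
    G->D: in-degree(D)=0, level(D)=1, enqueue
    G->E: in-degree(E)=1, level(E)>=1
    G->F: in-degree(F)=0, level(F)=1, enqueue
  process D: level=1
  process F: level=1
    F->C: in-degree(C)=0, level(C)=2, enqueue
    F->E: in-degree(E)=0, level(E)=2, enqueue
  process C: level=2
  process E: level=2
All levels: A:0, B:0, C:2, D:1, E:2, F:1, G:0

Answer: A:0, B:0, C:2, D:1, E:2, F:1, G:0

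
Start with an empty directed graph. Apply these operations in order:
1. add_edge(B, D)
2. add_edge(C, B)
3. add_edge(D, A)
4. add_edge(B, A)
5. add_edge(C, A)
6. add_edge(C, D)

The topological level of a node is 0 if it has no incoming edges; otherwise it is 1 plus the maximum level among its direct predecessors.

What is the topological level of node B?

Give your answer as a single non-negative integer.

Op 1: add_edge(B, D). Edges now: 1
Op 2: add_edge(C, B). Edges now: 2
Op 3: add_edge(D, A). Edges now: 3
Op 4: add_edge(B, A). Edges now: 4
Op 5: add_edge(C, A). Edges now: 5
Op 6: add_edge(C, D). Edges now: 6
Compute levels (Kahn BFS):
  sources (in-degree 0): C
  process C: level=0
    C->A: in-degree(A)=2, level(A)>=1
    C->B: in-degree(B)=0, level(B)=1, enqueue
    C->D: in-degree(D)=1, level(D)>=1
  process B: level=1
    B->A: in-degree(A)=1, level(A)>=2
    B->D: in-degree(D)=0, level(D)=2, enqueue
  process D: level=2
    D->A: in-degree(A)=0, level(A)=3, enqueue
  process A: level=3
All levels: A:3, B:1, C:0, D:2
level(B) = 1

Answer: 1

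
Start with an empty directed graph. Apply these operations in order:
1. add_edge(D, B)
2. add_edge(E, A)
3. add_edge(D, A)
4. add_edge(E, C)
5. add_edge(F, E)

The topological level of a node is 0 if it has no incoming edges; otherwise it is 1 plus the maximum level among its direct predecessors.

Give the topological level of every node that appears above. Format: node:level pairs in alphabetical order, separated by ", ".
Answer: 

Answer: A:2, B:1, C:2, D:0, E:1, F:0

Derivation:
Op 1: add_edge(D, B). Edges now: 1
Op 2: add_edge(E, A). Edges now: 2
Op 3: add_edge(D, A). Edges now: 3
Op 4: add_edge(E, C). Edges now: 4
Op 5: add_edge(F, E). Edges now: 5
Compute levels (Kahn BFS):
  sources (in-degree 0): D, F
  process D: level=0
    D->A: in-degree(A)=1, level(A)>=1
    D->B: in-degree(B)=0, level(B)=1, enqueue
  process F: level=0
    F->E: in-degree(E)=0, level(E)=1, enqueue
  process B: level=1
  process E: level=1
    E->A: in-degree(A)=0, level(A)=2, enqueue
    E->C: in-degree(C)=0, level(C)=2, enqueue
  process A: level=2
  process C: level=2
All levels: A:2, B:1, C:2, D:0, E:1, F:0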